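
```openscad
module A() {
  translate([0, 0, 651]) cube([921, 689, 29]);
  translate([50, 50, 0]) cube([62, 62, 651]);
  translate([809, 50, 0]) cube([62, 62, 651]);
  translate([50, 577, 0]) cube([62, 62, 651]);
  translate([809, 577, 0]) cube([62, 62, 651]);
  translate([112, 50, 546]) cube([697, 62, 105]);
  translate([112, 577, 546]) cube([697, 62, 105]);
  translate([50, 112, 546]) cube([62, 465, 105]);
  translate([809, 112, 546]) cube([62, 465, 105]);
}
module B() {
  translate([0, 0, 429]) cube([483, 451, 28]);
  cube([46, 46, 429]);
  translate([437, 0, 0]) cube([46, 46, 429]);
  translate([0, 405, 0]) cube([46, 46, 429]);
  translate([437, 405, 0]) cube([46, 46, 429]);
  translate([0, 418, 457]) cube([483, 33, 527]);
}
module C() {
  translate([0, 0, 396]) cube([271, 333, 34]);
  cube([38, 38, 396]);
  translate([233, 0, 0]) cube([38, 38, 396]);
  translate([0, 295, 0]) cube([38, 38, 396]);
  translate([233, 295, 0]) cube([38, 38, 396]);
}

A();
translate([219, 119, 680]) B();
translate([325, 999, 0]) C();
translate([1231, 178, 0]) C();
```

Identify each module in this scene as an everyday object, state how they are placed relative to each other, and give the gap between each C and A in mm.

A is a table. B is a chair. C is a stool. The chair is on top of the table, centred. Two stools sit around the table at the +y, +x sides. The gap between each stool and the table is 310 mm.

Each stool's nearest face is 310 mm from the table's bounding box.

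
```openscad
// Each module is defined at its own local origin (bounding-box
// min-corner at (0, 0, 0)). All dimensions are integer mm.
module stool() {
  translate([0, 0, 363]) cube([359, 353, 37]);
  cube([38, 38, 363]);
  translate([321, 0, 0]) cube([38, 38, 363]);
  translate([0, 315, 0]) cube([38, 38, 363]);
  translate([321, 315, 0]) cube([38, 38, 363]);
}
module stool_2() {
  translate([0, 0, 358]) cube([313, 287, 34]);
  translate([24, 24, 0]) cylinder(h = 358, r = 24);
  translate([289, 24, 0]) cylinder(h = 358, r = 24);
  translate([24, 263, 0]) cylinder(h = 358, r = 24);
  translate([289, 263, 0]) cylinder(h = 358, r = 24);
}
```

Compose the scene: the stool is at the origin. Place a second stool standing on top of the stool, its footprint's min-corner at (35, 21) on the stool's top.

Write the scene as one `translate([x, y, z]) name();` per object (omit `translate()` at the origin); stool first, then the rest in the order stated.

stool();
translate([35, 21, 400]) stool_2();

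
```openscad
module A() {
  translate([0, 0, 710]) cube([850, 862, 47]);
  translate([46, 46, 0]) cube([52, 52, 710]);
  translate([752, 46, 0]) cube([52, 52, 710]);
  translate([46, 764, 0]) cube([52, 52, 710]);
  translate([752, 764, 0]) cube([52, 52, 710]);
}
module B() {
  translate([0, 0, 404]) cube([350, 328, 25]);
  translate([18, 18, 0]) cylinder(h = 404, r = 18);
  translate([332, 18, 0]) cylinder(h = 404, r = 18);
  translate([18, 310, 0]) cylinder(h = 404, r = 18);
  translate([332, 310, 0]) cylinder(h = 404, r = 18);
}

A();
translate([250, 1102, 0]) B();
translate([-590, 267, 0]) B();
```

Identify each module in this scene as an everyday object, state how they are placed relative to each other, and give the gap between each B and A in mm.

Each stool's nearest face is 240 mm from the table's bounding box.

A is a table. B is a stool. Two stools sit around the table at the +y, −x sides. The gap between each stool and the table is 240 mm.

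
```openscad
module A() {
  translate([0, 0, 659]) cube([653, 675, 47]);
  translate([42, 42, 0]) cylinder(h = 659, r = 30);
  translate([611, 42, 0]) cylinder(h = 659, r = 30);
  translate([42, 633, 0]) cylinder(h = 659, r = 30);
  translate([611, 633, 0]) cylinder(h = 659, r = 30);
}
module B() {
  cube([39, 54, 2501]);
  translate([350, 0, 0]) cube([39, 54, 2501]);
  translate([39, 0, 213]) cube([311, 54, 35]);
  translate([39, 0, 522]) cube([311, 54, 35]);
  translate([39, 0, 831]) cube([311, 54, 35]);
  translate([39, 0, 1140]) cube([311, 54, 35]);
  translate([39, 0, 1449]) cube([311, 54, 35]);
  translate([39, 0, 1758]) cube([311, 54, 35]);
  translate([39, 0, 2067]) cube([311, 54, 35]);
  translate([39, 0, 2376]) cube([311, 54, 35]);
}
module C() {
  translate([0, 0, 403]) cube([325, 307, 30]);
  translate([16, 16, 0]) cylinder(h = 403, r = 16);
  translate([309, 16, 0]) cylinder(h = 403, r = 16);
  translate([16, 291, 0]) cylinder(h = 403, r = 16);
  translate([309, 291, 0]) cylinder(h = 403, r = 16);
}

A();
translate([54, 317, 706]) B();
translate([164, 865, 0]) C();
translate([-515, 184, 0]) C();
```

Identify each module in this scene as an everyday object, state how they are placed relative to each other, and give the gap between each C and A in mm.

A is a table. B is a ladder. C is a stool. The ladder is on top of the table. Two stools sit around the table at the +y, −x sides. The gap between each stool and the table is 190 mm.

Each stool's nearest face is 190 mm from the table's bounding box.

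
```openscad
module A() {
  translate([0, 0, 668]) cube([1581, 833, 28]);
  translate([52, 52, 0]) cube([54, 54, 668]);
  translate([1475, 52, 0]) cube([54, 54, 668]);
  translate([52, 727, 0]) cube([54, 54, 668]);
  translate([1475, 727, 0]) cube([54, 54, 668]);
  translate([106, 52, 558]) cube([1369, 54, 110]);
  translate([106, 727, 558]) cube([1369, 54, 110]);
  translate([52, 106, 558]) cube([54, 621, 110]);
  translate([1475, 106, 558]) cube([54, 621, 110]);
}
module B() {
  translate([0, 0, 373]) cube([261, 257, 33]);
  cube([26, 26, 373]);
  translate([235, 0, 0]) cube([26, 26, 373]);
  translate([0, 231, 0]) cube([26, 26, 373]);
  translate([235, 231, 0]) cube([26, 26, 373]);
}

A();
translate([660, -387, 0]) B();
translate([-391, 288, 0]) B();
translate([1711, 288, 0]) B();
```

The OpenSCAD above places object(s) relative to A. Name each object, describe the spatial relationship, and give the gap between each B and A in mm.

Each stool's nearest face is 130 mm from the table's bounding box.

A is a table. B is a stool. Three stools sit around the table at the −y, −x, +x sides. The gap between each stool and the table is 130 mm.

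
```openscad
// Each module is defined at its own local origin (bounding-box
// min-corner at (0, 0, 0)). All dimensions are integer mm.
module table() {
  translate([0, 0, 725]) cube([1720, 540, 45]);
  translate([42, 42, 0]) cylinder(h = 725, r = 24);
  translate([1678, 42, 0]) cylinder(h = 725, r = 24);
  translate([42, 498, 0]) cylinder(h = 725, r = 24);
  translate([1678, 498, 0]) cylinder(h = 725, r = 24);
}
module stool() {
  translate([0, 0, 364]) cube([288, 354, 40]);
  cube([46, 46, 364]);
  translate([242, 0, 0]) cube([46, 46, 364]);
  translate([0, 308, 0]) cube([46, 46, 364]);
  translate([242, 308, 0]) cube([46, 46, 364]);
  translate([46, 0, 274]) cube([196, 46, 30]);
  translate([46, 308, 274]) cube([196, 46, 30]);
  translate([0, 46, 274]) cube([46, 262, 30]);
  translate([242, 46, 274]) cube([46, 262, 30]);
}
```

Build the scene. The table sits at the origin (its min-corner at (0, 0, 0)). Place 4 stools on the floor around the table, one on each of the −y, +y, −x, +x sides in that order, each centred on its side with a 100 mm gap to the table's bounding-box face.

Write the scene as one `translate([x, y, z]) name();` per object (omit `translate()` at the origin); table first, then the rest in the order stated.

table();
translate([716, -454, 0]) stool();
translate([716, 640, 0]) stool();
translate([-388, 93, 0]) stool();
translate([1820, 93, 0]) stool();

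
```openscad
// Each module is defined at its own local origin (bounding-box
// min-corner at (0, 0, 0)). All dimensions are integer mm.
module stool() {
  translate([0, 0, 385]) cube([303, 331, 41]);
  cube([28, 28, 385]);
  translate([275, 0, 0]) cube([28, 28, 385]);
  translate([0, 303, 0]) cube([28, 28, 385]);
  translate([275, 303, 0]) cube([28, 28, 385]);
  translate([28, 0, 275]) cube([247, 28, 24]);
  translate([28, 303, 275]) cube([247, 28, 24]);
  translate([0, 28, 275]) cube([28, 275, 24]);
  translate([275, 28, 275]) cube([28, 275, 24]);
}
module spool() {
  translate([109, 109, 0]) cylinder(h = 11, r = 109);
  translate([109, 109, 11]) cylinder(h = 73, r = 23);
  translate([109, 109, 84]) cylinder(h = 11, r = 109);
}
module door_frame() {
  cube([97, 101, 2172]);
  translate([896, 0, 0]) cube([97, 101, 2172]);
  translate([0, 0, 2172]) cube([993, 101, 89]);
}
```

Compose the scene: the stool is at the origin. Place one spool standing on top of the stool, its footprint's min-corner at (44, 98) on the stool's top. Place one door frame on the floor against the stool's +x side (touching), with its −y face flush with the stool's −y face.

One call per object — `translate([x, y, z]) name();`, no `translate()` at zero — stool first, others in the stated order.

stool();
translate([44, 98, 426]) spool();
translate([303, 0, 0]) door_frame();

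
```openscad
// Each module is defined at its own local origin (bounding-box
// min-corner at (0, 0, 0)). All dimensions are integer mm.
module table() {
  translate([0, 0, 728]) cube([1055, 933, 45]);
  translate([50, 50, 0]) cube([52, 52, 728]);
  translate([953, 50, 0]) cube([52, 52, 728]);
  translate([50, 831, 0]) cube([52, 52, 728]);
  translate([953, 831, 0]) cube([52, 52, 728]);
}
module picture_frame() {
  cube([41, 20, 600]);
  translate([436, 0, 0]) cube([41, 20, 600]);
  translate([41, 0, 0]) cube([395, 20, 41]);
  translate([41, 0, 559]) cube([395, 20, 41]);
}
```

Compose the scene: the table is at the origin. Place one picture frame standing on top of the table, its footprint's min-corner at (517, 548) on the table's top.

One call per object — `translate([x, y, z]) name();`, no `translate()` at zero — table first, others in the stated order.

table();
translate([517, 548, 773]) picture_frame();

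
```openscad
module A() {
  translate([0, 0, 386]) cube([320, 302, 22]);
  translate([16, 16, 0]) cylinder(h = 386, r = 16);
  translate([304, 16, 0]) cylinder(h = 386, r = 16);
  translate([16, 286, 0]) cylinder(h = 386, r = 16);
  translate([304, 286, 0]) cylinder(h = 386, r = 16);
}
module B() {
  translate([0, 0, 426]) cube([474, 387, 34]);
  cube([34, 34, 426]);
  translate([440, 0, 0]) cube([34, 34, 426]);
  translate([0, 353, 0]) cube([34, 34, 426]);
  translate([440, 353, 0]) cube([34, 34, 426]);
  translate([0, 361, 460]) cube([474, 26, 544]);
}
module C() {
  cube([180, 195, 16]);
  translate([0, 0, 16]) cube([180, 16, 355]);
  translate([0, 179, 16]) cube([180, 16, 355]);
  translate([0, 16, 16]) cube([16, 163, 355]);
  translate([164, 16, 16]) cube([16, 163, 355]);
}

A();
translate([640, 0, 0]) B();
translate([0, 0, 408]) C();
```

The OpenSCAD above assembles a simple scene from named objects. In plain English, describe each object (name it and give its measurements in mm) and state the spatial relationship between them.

A is a four-legged stool. The seat is 320×302 mm, 22 mm thick, top at z = 408 mm. It stands on four round legs, each 32 mm in diameter, from z = 0 to the seat underside, each leg's axis is inset half a diameter from the nearest pair of seat edges (so the leg's bounding box is flush with the corner).

B is a chair. The seat is a 474×387×34 mm slab with its top at z = 460 mm, on four 34×34 mm corner legs (flush with the seat edges, standing on z = 0). A flat backrest 26 mm thick, 544 mm tall, spans the full seat width and rises from the seat top along its +y edge, rear face flush with the rear of the seat.

C is an open-topped rectangular box: outside dimensions 180×195×371 mm, with a uniform wall and base thickness of 16 mm. The base is a full 180×195 slab on the floor; four walls sit on top of the base. The front and back walls (the −y and +y sides) span the full width; the two side walls fit between them.

The chair is on the floor beside the stool on its +x side. The open box is on top of the stool.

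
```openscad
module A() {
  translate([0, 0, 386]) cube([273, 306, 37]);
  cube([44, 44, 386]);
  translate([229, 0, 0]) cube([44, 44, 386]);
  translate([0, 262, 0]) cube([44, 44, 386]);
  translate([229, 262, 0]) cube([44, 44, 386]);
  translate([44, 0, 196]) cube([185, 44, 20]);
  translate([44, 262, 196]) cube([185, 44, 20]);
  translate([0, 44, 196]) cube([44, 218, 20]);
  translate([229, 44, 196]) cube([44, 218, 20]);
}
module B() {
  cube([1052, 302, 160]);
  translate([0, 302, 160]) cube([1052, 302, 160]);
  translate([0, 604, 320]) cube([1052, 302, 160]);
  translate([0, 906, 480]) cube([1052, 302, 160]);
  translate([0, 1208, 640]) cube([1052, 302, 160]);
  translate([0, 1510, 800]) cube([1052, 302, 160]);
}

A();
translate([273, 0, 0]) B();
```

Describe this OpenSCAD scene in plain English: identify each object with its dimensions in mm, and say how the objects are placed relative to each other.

A is a four-legged stool. The seat is 273×306 mm, 37 mm thick, top at z = 423 mm. It stands on four square legs, each 44×44 mm in cross-section, from z = 0 to the seat underside, each flush with a corner of the seat. Four stretchers, 44 mm wide and 20 mm tall, connect adjacent legs with their undersides at z = 196 mm, each running between the inner faces of the legs it joins and aligned with the legs' outer faces on the other axis.

B is a straight staircase of 6 solid steps. Each step is 1052 mm wide (x), 302 mm deep (y, the going) and 160 mm tall (the rise). The first step rests on the floor; each subsequent step sits one going further in +y and one rise higher in +z, directly behind and above the previous step with no overlap.

The staircase is against the stool's +x side, with their −y faces flush.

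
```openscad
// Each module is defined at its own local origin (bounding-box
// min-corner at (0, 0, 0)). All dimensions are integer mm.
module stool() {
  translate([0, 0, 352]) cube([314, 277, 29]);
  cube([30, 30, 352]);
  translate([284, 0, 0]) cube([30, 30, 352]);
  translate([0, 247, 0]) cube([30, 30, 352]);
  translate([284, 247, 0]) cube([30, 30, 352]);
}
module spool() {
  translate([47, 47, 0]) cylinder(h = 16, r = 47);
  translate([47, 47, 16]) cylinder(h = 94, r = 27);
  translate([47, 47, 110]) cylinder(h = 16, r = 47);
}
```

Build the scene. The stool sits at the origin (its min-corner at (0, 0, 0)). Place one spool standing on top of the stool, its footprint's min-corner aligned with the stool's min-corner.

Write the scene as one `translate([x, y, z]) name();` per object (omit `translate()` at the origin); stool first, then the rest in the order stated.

stool();
translate([0, 0, 381]) spool();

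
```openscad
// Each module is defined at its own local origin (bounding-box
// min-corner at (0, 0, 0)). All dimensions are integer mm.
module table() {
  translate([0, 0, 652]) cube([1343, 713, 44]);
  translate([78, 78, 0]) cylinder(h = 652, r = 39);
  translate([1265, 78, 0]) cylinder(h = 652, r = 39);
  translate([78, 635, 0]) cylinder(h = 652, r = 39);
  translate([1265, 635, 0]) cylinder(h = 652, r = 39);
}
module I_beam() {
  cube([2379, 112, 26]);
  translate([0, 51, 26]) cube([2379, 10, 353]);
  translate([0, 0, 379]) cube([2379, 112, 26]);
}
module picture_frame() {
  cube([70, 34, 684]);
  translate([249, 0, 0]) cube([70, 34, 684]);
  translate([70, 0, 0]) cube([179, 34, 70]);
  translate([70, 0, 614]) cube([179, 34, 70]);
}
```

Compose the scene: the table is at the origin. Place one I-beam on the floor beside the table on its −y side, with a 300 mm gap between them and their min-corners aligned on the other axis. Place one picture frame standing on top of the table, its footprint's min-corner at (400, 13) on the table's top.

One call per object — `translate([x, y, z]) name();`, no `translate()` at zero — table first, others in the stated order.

table();
translate([0, -412, 0]) I_beam();
translate([400, 13, 696]) picture_frame();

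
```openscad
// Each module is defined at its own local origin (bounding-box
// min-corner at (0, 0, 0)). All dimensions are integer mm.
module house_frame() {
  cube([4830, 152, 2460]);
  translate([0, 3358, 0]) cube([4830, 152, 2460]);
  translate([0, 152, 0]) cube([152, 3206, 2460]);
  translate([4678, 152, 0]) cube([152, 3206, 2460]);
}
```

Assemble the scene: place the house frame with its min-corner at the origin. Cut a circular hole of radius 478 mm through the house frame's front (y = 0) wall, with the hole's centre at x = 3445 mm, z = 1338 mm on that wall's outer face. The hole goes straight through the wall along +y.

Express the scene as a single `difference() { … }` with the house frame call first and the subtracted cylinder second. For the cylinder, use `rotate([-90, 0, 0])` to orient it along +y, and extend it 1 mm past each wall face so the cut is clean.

difference() {
  house_frame();
  translate([3445, -1, 1338]) rotate([-90, 0, 0]) cylinder(h = 154, r = 478);
}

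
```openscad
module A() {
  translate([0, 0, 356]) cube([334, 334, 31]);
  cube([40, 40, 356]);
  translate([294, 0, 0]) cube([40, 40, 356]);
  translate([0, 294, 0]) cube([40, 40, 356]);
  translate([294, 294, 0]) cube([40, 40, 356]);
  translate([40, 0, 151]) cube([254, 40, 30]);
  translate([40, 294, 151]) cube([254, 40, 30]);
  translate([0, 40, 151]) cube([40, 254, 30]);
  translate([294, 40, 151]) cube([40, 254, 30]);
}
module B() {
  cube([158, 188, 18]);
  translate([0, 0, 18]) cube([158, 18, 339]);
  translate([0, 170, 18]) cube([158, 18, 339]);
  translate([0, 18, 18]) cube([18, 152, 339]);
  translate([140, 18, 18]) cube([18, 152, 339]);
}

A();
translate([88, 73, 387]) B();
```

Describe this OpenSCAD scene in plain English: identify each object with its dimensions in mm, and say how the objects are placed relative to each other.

A is a four-legged stool. The seat is a 334×334×31 mm slab whose top surface is at z = 387 mm; four square legs, each 40×40 mm in cross-section, run from the floor (z = 0) to the underside of the seat, each flush with a corner of the seat. Four stretchers, 40 mm wide and 30 mm tall, connect adjacent legs with their undersides at z = 151 mm, each running between the inner faces of the legs it joins and aligned with the legs' outer faces on the other axis.

B is an open storage box with external size 158×188×357 mm and wall thickness 18 mm (the base is also 18 mm thick). The base covers the whole footprint; the four walls stand on the base, with the y-facing walls full-width and the x-facing walls fitting between their inner faces.

The open box is on top of the stool, centred.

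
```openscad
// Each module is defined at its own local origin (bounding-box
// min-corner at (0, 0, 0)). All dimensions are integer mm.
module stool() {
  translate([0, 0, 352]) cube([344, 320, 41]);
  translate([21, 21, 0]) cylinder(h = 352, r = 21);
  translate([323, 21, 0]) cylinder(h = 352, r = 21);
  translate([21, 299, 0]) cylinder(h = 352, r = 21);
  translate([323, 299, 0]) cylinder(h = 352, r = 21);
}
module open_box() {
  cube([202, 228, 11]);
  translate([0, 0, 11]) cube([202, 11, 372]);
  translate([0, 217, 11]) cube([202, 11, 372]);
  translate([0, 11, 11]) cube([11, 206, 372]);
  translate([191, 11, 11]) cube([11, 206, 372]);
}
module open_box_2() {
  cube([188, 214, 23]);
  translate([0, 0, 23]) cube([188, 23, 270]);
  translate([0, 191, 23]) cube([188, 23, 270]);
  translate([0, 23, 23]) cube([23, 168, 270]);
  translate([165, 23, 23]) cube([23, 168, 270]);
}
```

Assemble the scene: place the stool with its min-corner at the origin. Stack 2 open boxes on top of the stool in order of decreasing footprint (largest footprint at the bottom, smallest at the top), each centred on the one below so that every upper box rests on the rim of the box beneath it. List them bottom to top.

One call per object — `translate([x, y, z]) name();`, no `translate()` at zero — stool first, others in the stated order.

stool();
translate([71, 46, 393]) open_box();
translate([78, 53, 776]) open_box_2();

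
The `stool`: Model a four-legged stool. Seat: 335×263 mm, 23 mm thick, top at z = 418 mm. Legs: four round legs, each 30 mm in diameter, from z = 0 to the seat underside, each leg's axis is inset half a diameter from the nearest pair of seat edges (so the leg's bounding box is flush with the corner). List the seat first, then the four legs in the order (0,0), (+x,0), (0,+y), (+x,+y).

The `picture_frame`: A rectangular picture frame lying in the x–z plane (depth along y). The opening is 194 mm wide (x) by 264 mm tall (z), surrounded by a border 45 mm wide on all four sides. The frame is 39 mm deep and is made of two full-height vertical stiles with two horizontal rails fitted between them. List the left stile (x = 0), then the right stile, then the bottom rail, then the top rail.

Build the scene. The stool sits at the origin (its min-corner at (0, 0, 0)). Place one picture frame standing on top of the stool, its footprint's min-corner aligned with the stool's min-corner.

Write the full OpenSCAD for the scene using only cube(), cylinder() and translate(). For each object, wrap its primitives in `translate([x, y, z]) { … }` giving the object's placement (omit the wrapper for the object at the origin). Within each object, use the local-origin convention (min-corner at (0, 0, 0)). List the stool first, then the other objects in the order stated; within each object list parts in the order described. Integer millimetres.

translate([0, 0, 395]) cube([335, 263, 23]);
translate([15, 15, 0]) cylinder(h = 395, r = 15);
translate([320, 15, 0]) cylinder(h = 395, r = 15);
translate([15, 248, 0]) cylinder(h = 395, r = 15);
translate([320, 248, 0]) cylinder(h = 395, r = 15);
translate([0, 0, 418]) {
  cube([45, 39, 354]);
  translate([239, 0, 0]) cube([45, 39, 354]);
  translate([45, 0, 0]) cube([194, 39, 45]);
  translate([45, 0, 309]) cube([194, 39, 45]);
}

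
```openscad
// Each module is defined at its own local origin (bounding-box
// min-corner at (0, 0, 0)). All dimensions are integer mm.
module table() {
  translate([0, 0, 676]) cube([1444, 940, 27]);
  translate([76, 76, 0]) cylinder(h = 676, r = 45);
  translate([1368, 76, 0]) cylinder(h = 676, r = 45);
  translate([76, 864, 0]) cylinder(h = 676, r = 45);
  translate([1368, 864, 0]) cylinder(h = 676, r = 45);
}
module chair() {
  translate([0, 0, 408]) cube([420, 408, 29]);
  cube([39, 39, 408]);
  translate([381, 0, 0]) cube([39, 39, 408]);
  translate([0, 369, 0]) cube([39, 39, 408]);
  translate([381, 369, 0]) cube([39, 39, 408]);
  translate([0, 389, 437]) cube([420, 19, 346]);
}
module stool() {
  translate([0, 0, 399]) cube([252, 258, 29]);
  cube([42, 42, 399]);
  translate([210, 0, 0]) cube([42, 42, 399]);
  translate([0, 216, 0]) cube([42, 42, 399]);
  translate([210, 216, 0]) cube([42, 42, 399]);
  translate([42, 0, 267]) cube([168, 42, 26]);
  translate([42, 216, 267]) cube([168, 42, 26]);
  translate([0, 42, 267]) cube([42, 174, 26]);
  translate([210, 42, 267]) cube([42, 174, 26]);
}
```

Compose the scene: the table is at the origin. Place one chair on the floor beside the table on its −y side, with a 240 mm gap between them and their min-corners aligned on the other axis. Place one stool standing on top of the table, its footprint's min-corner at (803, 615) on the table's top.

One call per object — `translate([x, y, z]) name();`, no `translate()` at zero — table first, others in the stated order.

table();
translate([0, -648, 0]) chair();
translate([803, 615, 703]) stool();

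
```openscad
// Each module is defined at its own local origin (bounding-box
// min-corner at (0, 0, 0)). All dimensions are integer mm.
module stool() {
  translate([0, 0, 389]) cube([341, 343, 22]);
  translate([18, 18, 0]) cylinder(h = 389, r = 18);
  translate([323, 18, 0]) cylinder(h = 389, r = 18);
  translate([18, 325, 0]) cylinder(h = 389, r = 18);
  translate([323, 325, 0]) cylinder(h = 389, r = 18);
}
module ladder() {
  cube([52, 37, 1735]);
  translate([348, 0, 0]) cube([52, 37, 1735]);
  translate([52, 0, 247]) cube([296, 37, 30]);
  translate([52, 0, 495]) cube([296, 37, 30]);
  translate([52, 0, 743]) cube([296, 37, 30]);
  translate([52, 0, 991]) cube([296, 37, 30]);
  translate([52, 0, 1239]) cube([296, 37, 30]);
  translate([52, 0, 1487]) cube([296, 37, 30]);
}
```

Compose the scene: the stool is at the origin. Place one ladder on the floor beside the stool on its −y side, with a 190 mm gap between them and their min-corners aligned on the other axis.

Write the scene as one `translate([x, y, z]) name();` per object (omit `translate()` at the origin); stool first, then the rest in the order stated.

stool();
translate([0, -227, 0]) ladder();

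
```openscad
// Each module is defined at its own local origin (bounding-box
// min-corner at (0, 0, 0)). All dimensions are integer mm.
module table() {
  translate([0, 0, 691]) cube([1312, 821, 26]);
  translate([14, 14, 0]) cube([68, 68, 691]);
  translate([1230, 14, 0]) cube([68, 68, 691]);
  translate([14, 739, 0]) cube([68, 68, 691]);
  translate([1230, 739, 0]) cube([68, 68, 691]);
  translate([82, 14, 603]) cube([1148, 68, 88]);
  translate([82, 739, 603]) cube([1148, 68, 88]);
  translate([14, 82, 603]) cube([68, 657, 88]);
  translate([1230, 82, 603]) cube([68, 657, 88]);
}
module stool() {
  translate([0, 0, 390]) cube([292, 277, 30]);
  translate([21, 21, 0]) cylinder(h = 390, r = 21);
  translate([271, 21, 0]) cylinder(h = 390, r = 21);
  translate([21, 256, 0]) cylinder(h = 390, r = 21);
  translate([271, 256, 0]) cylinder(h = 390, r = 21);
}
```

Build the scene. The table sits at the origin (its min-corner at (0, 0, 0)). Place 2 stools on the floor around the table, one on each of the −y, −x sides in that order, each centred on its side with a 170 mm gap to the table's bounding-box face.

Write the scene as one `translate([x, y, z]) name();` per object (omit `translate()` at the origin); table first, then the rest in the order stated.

table();
translate([510, -447, 0]) stool();
translate([-462, 272, 0]) stool();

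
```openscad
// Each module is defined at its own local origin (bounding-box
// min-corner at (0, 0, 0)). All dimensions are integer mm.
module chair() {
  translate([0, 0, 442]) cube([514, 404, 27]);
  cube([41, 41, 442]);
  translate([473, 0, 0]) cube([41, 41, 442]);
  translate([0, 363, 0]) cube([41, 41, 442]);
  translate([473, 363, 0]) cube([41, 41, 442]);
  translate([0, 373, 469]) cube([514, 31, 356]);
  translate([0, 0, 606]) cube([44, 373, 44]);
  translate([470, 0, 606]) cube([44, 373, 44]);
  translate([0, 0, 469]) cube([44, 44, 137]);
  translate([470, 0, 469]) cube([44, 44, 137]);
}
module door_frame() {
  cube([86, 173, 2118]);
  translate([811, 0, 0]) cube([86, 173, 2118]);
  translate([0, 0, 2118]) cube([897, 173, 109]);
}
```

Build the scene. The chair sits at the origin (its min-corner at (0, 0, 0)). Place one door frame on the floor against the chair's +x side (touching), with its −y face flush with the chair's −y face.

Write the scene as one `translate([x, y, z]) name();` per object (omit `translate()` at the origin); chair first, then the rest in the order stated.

chair();
translate([514, 0, 0]) door_frame();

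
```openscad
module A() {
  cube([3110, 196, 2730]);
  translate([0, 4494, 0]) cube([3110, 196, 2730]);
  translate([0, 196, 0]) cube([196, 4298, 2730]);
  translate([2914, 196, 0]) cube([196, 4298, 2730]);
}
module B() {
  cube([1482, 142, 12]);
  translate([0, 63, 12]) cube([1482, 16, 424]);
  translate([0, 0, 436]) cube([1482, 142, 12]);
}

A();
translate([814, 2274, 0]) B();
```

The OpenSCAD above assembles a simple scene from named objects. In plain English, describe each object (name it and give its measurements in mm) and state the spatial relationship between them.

A is the wall frame of a small rectangular building: four walls, each 2730 mm tall and 196 mm thick, enclosing a footprint 3110 mm (x) by 4690 mm (y) outside-to-outside, with no floor or roof. The front and back walls (the −y and +y sides) span the full width; the two side walls fit between them.

B is an I-beam lying along x, 1482 mm long. Overall section height 448 mm. Two flanges 142 mm wide (y) and 12 mm thick, one on the floor and one at the top; a web 16 mm thick runs between them, centred on the flange width.

The I-beam sits inside the house frame, centred.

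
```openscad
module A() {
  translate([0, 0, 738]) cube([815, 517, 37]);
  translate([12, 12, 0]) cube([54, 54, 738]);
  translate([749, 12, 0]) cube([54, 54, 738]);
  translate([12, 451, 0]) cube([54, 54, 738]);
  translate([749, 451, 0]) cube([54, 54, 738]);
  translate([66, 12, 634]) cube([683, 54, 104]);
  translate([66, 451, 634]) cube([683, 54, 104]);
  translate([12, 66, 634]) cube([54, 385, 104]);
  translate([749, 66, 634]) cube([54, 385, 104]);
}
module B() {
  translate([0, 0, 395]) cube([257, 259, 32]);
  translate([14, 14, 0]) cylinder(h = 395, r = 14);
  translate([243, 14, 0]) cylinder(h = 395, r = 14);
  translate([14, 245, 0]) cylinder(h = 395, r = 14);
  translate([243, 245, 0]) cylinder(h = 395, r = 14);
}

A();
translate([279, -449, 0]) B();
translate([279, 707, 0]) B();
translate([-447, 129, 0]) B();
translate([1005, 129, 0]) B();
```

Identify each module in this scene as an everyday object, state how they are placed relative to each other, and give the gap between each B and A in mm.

A is a table. B is a stool. Four stools sit around the table at the −y, +y, −x, +x sides. The gap between each stool and the table is 190 mm.

Each stool's nearest face is 190 mm from the table's bounding box.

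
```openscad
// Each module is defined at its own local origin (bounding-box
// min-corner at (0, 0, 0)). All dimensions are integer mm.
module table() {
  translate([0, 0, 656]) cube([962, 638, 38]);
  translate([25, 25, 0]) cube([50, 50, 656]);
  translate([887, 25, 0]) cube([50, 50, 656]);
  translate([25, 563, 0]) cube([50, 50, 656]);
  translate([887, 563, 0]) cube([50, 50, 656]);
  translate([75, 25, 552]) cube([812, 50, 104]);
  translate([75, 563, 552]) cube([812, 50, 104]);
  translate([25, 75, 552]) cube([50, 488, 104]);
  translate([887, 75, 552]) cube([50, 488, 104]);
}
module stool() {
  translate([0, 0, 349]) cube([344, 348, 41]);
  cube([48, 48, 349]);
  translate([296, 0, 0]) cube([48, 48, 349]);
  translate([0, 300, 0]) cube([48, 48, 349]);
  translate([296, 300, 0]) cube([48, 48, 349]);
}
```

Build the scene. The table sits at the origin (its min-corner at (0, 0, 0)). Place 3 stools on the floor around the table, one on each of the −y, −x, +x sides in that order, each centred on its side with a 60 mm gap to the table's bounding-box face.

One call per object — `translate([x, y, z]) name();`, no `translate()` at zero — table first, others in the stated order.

table();
translate([309, -408, 0]) stool();
translate([-404, 145, 0]) stool();
translate([1022, 145, 0]) stool();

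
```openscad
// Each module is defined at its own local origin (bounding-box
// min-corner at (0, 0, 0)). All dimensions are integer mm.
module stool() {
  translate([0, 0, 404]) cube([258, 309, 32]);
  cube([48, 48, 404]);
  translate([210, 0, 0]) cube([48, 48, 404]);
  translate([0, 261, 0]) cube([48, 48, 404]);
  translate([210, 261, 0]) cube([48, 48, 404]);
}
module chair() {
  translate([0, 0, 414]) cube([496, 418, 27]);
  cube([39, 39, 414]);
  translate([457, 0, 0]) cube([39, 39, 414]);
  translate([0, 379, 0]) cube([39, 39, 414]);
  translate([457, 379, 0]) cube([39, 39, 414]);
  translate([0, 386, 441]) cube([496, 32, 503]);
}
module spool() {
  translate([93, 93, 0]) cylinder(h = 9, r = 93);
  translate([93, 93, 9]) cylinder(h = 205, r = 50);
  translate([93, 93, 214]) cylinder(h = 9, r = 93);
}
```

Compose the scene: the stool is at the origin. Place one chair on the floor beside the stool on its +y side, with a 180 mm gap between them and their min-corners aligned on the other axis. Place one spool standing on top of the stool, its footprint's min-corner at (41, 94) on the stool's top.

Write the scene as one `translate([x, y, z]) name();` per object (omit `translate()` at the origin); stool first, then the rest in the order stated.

stool();
translate([0, 489, 0]) chair();
translate([41, 94, 436]) spool();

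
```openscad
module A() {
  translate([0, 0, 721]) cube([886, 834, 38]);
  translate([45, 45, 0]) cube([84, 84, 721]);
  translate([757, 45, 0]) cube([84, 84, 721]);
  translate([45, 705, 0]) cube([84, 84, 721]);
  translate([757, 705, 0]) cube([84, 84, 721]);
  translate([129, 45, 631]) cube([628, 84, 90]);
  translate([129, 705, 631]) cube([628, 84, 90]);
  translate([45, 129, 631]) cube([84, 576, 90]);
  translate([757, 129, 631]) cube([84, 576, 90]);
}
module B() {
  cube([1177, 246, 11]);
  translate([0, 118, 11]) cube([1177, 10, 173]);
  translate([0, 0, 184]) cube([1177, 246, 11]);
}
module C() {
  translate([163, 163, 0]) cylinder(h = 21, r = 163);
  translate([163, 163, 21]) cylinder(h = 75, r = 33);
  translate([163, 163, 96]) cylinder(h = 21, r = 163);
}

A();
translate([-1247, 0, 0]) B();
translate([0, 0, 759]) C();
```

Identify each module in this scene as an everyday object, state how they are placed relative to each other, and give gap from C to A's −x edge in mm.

The spool's min-x is at 0; the table's min-x is 0; gap = 0 mm.

A is a table. B is an I-beam. C is a spool. The I-beam is on the floor beside the table on its −x side. The spool is on top of the table. The gap from the spool to the table's −x edge is 0 mm.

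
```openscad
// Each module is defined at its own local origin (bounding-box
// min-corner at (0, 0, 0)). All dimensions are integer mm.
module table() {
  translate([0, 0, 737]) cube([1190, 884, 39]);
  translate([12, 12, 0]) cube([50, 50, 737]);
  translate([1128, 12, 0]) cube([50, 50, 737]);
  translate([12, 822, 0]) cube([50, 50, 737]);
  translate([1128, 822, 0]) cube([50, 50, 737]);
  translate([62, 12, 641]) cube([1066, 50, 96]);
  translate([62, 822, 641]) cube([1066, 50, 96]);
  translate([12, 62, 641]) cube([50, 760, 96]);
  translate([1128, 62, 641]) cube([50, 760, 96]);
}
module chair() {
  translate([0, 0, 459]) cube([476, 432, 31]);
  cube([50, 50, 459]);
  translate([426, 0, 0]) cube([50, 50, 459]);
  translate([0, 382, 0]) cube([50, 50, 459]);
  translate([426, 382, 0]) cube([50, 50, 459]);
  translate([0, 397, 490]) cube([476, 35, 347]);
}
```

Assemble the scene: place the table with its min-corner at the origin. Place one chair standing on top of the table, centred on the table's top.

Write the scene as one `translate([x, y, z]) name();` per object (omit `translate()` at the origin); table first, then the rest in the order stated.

table();
translate([357, 226, 776]) chair();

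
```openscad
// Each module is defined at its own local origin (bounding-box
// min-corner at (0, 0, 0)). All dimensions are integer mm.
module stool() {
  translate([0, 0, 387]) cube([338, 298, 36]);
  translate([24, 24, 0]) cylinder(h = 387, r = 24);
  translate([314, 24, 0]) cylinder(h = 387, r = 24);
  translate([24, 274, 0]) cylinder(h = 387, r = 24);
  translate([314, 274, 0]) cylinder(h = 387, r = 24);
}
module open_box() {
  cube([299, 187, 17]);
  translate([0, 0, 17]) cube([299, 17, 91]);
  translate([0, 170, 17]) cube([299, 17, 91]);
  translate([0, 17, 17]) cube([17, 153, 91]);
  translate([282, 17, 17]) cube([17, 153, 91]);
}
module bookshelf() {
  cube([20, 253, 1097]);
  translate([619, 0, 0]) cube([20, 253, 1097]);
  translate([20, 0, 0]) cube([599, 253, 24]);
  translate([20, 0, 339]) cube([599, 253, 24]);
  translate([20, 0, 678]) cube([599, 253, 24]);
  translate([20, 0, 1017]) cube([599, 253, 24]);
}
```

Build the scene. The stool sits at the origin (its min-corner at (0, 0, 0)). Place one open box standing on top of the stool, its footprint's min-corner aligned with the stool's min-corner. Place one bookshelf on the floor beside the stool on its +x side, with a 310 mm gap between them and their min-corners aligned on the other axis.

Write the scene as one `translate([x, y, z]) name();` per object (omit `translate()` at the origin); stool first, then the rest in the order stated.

stool();
translate([0, 0, 423]) open_box();
translate([648, 0, 0]) bookshelf();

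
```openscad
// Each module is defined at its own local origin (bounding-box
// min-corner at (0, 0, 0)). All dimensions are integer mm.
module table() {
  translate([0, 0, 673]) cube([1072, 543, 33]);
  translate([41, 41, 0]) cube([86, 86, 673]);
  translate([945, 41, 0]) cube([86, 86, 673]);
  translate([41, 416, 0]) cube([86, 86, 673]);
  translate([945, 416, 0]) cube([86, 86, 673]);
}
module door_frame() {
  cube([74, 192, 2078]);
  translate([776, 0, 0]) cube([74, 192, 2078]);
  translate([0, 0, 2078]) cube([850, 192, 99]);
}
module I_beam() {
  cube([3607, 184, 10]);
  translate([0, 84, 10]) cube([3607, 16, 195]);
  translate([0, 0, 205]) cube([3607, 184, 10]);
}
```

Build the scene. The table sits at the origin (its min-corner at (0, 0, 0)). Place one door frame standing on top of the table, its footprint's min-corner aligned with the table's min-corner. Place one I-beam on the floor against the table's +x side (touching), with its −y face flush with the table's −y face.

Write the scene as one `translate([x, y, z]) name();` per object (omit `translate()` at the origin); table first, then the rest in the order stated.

table();
translate([0, 0, 706]) door_frame();
translate([1072, 0, 0]) I_beam();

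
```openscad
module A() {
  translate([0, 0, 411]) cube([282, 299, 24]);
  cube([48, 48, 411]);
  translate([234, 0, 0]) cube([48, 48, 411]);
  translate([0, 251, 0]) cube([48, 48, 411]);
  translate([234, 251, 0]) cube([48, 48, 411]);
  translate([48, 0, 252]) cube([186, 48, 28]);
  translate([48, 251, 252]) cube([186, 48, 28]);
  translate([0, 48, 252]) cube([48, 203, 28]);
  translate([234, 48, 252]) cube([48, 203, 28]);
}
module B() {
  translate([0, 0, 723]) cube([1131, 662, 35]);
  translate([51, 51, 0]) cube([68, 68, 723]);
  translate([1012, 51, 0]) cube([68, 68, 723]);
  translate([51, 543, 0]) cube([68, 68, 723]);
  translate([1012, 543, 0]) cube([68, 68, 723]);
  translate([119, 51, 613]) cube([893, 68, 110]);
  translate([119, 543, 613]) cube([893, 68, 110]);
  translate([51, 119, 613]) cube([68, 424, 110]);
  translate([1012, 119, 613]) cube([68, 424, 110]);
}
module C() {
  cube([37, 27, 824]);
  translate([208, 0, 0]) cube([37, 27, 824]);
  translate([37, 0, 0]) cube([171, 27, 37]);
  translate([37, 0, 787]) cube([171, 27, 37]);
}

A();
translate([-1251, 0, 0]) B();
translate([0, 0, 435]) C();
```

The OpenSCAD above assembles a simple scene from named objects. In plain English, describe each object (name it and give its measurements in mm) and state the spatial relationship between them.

A is a four-legged stool. The seat is 282×299 mm, 24 mm thick, top at z = 435 mm. It stands on four square legs, each 48×48 mm in cross-section, from z = 0 to the seat underside, each flush with a corner of the seat. Four stretchers, 48 mm wide and 28 mm tall, connect adjacent legs with their undersides at z = 252 mm, each running between the inner faces of the legs it joins and aligned with the legs' outer faces on the other axis.

B is a table: top 1131 mm (x) × 662 mm (y), 35 mm thick, upper face at z = 758 mm, on four 68×68 mm square legs, each inset 51 mm from the nearest pair of top edges, running from z = 0 to the bottom of the top. Four apron rails, 68 mm thick and 110 mm tall, run between adjacent legs with their top edges flush with the underside of the top and their outer faces flush with the legs' outer faces.

C is a picture frame with a 171×750 mm rectangular opening (x by z) and a uniform 37 mm border on every side. Frame depth is 27 mm along y. It is built from two vertical stiles running the full outside height and two horizontal rails spanning the gap between the stiles.

The table is on the floor beside the stool on its −x side. The picture frame is on top of the stool.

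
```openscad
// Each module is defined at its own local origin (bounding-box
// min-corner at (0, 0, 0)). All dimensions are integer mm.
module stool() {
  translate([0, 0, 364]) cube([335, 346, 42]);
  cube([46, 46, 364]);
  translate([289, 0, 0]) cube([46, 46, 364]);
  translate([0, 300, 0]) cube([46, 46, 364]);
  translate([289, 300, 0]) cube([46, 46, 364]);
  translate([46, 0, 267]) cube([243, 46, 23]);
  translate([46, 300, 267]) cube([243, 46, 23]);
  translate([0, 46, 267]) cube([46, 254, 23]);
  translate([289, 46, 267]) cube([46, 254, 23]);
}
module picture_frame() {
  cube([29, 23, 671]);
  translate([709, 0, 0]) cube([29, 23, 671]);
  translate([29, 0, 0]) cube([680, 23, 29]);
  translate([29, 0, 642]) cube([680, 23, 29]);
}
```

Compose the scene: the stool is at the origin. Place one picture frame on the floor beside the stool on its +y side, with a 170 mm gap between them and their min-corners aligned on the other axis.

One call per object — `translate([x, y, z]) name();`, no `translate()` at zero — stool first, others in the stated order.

stool();
translate([0, 516, 0]) picture_frame();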